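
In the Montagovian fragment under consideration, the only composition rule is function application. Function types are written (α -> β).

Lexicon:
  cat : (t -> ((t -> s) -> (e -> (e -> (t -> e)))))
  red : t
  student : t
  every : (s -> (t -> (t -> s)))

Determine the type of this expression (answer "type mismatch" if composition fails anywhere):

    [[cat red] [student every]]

[cat red]: (t -> ((t -> s) -> (e -> (e -> (t -> e))))) applied to t yields ((t -> s) -> (e -> (e -> (t -> e)))).
At [student every]: neither t nor (s -> (t -> (t -> s))) can take the other as argument; the node is ill-typed.

type mismatch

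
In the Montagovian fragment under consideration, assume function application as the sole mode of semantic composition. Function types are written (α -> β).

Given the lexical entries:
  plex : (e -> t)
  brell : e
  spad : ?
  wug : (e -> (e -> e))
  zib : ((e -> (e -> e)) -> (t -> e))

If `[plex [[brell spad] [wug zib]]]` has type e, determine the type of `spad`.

(e -> ((t -> e) -> ((e -> t) -> e)))

[plex [[brell spad] [wug zib]]] must have type e. The sister plex has type (e -> t); that is not a function onto e, so [[brell spad] [wug zib]] must be the functor, of type ((e -> t) -> e).
[[brell spad] [wug zib]] must have type ((e -> t) -> e). The sister [wug zib] has type (t -> e); that is not a function onto ((e -> t) -> e), so [brell spad] must be the functor, of type ((t -> e) -> ((e -> t) -> e)).
[brell spad] must have type ((t -> e) -> ((e -> t) -> e)). The sister brell has type e; that is not a function onto ((t -> e) -> ((e -> t) -> e)), so spad must be the functor, of type (e -> ((t -> e) -> ((e -> t) -> e))).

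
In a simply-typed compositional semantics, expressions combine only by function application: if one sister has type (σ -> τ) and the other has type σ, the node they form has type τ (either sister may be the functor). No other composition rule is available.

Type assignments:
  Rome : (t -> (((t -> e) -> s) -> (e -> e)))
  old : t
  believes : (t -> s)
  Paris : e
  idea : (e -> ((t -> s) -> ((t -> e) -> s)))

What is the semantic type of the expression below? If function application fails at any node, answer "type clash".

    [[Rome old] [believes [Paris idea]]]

[Rome old] — Rome of type (t -> (((t -> e) -> s) -> (e -> e))) combines with old of type t: type (((t -> e) -> s) -> (e -> e)).
[Paris idea] — idea of type (e -> ((t -> s) -> ((t -> e) -> s))) combines with Paris of type e: type ((t -> s) -> ((t -> e) -> s)).
[believes [Paris idea]] — [Paris idea] of type ((t -> s) -> ((t -> e) -> s)) combines with believes of type (t -> s): type ((t -> e) -> s).
[[Rome old] [believes [Paris idea]]] — [Rome old] of type (((t -> e) -> s) -> (e -> e)) combines with [believes [Paris idea]] of type ((t -> e) -> s): type (e -> e).

(e -> e)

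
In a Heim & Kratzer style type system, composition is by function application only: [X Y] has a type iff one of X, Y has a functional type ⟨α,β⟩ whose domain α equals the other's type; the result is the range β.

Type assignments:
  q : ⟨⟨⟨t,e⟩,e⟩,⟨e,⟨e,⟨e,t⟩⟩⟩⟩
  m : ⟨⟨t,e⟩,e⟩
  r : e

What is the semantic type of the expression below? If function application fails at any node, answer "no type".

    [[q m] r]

⟨e,⟨e,t⟩⟩

[q m] — q of type ⟨⟨⟨t,e⟩,e⟩,⟨e,⟨e,⟨e,t⟩⟩⟩⟩ combines with m of type ⟨⟨t,e⟩,e⟩: type ⟨e,⟨e,⟨e,t⟩⟩⟩.
[[q m] r] — [q m] of type ⟨e,⟨e,⟨e,t⟩⟩⟩ combines with r of type e: type ⟨e,⟨e,t⟩⟩.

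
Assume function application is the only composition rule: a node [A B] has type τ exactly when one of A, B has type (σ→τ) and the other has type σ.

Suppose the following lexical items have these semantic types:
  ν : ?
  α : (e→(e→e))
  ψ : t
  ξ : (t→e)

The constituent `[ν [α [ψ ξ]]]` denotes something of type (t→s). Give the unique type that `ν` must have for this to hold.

[ν [α [ψ ξ]]] is required to be (t→s). [α [ψ ξ]] : (e→e) cannot yield (t→s) as functor, so ν : ((e→e)→(t→s)).

((e→e)→(t→s))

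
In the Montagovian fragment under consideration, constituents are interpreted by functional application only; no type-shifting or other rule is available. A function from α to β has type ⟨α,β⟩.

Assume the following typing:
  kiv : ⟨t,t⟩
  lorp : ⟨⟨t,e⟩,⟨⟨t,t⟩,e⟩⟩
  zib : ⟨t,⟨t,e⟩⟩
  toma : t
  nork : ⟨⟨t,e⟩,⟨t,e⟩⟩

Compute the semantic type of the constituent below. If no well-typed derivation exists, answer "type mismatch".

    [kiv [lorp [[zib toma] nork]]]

[zib toma]: zib is ⟨t,⟨t,e⟩⟩, toma is t; result ⟨t,e⟩.
[[zib toma] nork]: nork is ⟨⟨t,e⟩,⟨t,e⟩⟩, [zib toma] is ⟨t,e⟩; result ⟨t,e⟩.
[lorp [[zib toma] nork]]: lorp is ⟨⟨t,e⟩,⟨⟨t,t⟩,e⟩⟩, [[zib toma] nork] is ⟨t,e⟩; result ⟨⟨t,t⟩,e⟩.
[kiv [lorp [[zib toma] nork]]]: [lorp [[zib toma] nork]] is ⟨⟨t,t⟩,e⟩, kiv is ⟨t,t⟩; result e.

e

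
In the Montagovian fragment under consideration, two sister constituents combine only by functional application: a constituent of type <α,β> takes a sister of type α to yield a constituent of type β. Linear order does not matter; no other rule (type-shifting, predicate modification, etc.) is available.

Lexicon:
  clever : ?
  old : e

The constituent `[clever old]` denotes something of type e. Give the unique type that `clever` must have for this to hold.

For [clever old] to have type e with old of type e, clever must be the function: clever : <e,e>.

<e,e>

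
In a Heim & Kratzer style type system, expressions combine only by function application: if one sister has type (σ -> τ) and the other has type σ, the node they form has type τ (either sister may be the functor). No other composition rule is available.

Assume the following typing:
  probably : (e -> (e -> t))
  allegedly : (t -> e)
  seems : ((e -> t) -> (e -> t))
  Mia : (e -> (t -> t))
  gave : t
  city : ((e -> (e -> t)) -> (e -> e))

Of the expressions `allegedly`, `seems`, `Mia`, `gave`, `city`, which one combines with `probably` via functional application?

allegedly : (t -> e) — no; probably wants e, and allegedly wants t.
seems : ((e -> t) -> (e -> t)) — no; probably wants e, and seems wants (e -> t).
Mia : (e -> (t -> t)) — no; probably wants e, and Mia wants e.
gave : t — no; probably wants e, and gave wants nothing (atomic).
city — combines: city : ((e -> (e -> t)) -> (e -> e)) takes probably : (e -> (e -> t)) as argument, giving (e -> e).

city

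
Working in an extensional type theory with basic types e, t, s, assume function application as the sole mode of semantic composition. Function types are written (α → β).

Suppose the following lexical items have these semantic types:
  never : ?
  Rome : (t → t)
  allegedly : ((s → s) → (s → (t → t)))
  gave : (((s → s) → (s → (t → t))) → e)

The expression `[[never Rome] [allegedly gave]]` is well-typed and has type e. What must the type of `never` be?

For [[never Rome] [allegedly gave]] to have type e with [allegedly gave] of type e, [never Rome] must be the function: [never Rome] : (e → e).
For [never Rome] to have type (e → e) with Rome of type (t → t), never must be the function: never : ((t → t) → (e → e)).

((t → t) → (e → e))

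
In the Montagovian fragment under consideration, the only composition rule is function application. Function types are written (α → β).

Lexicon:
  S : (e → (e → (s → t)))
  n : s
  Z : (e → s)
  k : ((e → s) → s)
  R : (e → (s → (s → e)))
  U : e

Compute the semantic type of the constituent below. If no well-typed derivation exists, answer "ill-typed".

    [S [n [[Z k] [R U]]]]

(e → (s → t))

[Z k] — k of type ((e → s) → s) combines with Z of type (e → s): type s.
[R U] — R of type (e → (s → (s → e))) combines with U of type e: type (s → (s → e)).
[[Z k] [R U]] — [R U] of type (s → (s → e)) combines with [Z k] of type s: type (s → e).
[n [[Z k] [R U]]] — [[Z k] [R U]] of type (s → e) combines with n of type s: type e.
[S [n [[Z k] [R U]]]] — S of type (e → (e → (s → t))) combines with [n [[Z k] [R U]]] of type e: type (e → (s → t)).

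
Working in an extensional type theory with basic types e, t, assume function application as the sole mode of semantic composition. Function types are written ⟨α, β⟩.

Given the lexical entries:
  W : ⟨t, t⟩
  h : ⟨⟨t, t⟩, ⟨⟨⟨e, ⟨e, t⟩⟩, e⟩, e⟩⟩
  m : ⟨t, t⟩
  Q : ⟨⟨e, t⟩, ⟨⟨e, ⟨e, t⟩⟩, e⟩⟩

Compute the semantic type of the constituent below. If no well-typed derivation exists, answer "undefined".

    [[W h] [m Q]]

[W h]: h is ⟨⟨t, t⟩, ⟨⟨⟨e, ⟨e, t⟩⟩, e⟩, e⟩⟩, W is ⟨t, t⟩; result ⟨⟨⟨e, ⟨e, t⟩⟩, e⟩, e⟩.
[m Q]: ⟨t, t⟩ with ⟨⟨e, t⟩, ⟨⟨e, ⟨e, t⟩⟩, e⟩⟩ — neither is a function whose domain matches the other; composition fails here.

undefined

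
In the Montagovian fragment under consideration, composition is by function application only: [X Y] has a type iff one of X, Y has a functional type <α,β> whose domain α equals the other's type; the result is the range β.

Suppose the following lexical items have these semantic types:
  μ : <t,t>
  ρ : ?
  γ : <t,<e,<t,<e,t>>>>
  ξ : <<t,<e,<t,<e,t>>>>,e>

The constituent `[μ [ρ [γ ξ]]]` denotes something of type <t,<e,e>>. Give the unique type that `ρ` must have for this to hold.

<e,<<t,t>,<t,<e,e>>>>

For [μ [ρ [γ ξ]]] to have type <t,<e,e>> with μ of type <t,t>, [ρ [γ ξ]] must be the function: [ρ [γ ξ]] : <<t,t>,<t,<e,e>>>.
For [ρ [γ ξ]] to have type <<t,t>,<t,<e,e>>> with [γ ξ] of type e, ρ must be the function: ρ : <e,<<t,t>,<t,<e,e>>>>.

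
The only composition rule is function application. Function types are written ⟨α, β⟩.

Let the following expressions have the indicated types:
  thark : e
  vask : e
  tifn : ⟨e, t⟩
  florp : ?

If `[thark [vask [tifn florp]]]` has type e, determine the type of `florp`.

⟨⟨e, t⟩, ⟨e, ⟨e, e⟩⟩⟩

For [thark [vask [tifn florp]]] to have type e with thark of type e, [vask [tifn florp]] must be the function: [vask [tifn florp]] : ⟨e, e⟩.
For [vask [tifn florp]] to have type ⟨e, e⟩ with vask of type e, [tifn florp] must be the function: [tifn florp] : ⟨e, ⟨e, e⟩⟩.
For [tifn florp] to have type ⟨e, ⟨e, e⟩⟩ with tifn of type ⟨e, t⟩, florp must be the function: florp : ⟨⟨e, t⟩, ⟨e, ⟨e, e⟩⟩⟩.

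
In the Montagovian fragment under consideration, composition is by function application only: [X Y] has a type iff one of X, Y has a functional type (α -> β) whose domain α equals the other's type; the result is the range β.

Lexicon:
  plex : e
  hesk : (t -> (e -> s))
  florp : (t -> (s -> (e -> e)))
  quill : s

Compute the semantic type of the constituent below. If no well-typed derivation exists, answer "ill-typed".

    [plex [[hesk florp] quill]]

ill-typed

[hesk florp]: (t -> (e -> s)) and (t -> (s -> (e -> e))) cannot combine by function application — type clash.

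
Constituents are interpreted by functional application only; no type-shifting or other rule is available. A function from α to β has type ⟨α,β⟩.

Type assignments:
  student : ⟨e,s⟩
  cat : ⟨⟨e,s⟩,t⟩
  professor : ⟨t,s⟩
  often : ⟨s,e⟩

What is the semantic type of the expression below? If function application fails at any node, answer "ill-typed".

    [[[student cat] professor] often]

[student cat]: functor cat : ⟨⟨e,s⟩,t⟩, argument student : ⟨e,s⟩; result t.
[[student cat] professor]: functor professor : ⟨t,s⟩, argument [student cat] : t; result s.
[[[student cat] professor] often]: functor often : ⟨s,e⟩, argument [[student cat] professor] : s; result e.

e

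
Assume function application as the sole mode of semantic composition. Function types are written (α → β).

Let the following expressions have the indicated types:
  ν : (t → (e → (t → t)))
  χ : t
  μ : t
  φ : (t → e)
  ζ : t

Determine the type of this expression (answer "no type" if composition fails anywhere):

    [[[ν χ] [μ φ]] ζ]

[ν χ]: (t → (e → (t → t))) applied to t yields (e → (t → t)).
[μ φ]: (t → e) applied to t yields e.
[[ν χ] [μ φ]]: (e → (t → t)) applied to e yields (t → t).
[[[ν χ] [μ φ]] ζ]: (t → t) applied to t yields t.

t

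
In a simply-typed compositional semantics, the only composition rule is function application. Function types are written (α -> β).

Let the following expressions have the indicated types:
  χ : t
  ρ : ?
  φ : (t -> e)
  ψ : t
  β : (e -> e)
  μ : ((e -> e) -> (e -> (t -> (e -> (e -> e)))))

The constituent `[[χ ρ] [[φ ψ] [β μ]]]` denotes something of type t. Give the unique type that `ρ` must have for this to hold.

(t -> ((t -> (e -> (e -> e))) -> t))

[[χ ρ] [[φ ψ] [β μ]]] must have type t. The sister [[φ ψ] [β μ]] has type (t -> (e -> (e -> e))); that is not a function onto t, so [χ ρ] must be the functor, of type ((t -> (e -> (e -> e))) -> t).
[χ ρ] must have type ((t -> (e -> (e -> e))) -> t). The sister χ has type t; that is not a function onto ((t -> (e -> (e -> e))) -> t), so ρ must be the functor, of type (t -> ((t -> (e -> (e -> e))) -> t)).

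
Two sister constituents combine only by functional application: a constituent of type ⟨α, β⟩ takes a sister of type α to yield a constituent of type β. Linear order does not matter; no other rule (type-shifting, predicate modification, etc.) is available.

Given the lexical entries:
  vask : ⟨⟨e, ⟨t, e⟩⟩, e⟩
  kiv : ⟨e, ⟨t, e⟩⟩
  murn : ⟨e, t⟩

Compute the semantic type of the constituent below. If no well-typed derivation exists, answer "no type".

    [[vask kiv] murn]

t

[vask kiv] — vask of type ⟨⟨e, ⟨t, e⟩⟩, e⟩ combines with kiv of type ⟨e, ⟨t, e⟩⟩: type e.
[[vask kiv] murn] — murn of type ⟨e, t⟩ combines with [vask kiv] of type e: type t.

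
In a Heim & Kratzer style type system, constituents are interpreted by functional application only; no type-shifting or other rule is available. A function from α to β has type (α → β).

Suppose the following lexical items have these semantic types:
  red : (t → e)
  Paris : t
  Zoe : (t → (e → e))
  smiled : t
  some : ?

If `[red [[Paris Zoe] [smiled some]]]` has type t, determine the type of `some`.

[red [[Paris Zoe] [smiled some]]] is required to be t. red : (t → e) cannot yield t as functor, so [[Paris Zoe] [smiled some]] : ((t → e) → t).
[[Paris Zoe] [smiled some]] is required to be ((t → e) → t). [Paris Zoe] : (e → e) cannot yield ((t → e) → t) as functor, so [smiled some] : ((e → e) → ((t → e) → t)).
[smiled some] is required to be ((e → e) → ((t → e) → t)). smiled : t cannot yield ((e → e) → ((t → e) → t)) as functor, so some : (t → ((e → e) → ((t → e) → t))).

(t → ((e → e) → ((t → e) → t)))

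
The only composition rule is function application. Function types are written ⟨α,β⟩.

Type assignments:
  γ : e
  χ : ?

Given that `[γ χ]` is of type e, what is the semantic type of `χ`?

[γ χ] must have type e. The sister γ has type e; that is not a function onto e, so χ must be the functor, of type ⟨e,e⟩.

⟨e,e⟩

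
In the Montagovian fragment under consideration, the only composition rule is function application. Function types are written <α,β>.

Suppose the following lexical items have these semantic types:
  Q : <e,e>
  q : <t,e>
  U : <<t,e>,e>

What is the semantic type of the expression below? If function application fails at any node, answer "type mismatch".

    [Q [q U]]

[q U]: <<t,e>,e> applied to <t,e> yields e.
[Q [q U]]: <e,e> applied to e yields e.

e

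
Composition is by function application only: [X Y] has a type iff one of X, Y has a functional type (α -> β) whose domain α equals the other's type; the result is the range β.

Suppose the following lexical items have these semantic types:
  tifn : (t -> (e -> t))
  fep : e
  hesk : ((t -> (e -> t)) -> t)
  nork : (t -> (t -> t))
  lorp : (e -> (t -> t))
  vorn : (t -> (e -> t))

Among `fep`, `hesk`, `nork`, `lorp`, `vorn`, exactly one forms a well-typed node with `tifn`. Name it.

hesk

fep : e — tifn needs t; fep needs nothing (atomic); neither fits.
hesk — combines: hesk : ((t -> (e -> t)) -> t) takes tifn : (t -> (e -> t)) as argument, giving t.
nork : (t -> (t -> t)) — tifn needs t; nork needs t; neither fits.
lorp : (e -> (t -> t)) — tifn needs t; lorp needs e; neither fits.
vorn : (t -> (e -> t)) — tifn needs t; vorn needs t; neither fits.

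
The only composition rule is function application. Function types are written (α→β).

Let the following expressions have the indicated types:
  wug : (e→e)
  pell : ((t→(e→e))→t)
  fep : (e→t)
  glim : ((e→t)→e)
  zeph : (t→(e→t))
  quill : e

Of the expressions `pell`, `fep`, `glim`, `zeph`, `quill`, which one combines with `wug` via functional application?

pell : ((t→(e→e))→t) — wug needs e; pell needs (t→(e→e)); neither fits.
fep : (e→t) — wug needs e; fep needs e; neither fits.
glim : ((e→t)→e) — wug needs e; glim needs (e→t); neither fits.
zeph : (t→(e→t)) — wug needs e; zeph needs t; neither fits.
quill — combines: wug : (e→e) takes quill : e as argument, giving e.

quill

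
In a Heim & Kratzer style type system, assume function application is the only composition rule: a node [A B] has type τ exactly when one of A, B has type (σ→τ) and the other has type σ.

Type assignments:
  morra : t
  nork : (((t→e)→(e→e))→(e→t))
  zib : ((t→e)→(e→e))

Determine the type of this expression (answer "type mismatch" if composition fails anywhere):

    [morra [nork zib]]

type mismatch

[nork zib]: functor nork : (((t→e)→(e→e))→(e→t)), argument zib : ((t→e)→(e→e)); result (e→t).
[morra [nork zib]]: t and (e→t) cannot combine by function application — type clash.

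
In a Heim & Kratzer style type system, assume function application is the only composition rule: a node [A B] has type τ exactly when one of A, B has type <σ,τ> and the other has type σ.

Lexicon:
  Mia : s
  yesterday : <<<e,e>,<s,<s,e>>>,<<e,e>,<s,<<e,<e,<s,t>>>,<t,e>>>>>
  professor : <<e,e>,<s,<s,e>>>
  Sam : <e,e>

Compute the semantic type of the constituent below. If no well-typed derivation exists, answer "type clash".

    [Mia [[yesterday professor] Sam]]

[yesterday professor]: <<<e,e>,<s,<s,e>>>,<<e,e>,<s,<<e,<e,<s,t>>>,<t,e>>>>> applied to <<e,e>,<s,<s,e>>> yields <<e,e>,<s,<<e,<e,<s,t>>>,<t,e>>>>.
[[yesterday professor] Sam]: <<e,e>,<s,<<e,<e,<s,t>>>,<t,e>>>> applied to <e,e> yields <s,<<e,<e,<s,t>>>,<t,e>>>.
[Mia [[yesterday professor] Sam]]: <s,<<e,<e,<s,t>>>,<t,e>>> applied to s yields <<e,<e,<s,t>>>,<t,e>>.

<<e,<e,<s,t>>>,<t,e>>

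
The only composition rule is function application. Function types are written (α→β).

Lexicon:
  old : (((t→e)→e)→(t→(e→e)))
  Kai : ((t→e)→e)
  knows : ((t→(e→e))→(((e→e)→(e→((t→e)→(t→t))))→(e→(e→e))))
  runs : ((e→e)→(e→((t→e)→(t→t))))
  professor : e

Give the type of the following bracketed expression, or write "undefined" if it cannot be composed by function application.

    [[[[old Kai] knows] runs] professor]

(e→e)

[old Kai]: functor old : (((t→e)→e)→(t→(e→e))), argument Kai : ((t→e)→e); result (t→(e→e)).
[[old Kai] knows]: functor knows : ((t→(e→e))→(((e→e)→(e→((t→e)→(t→t))))→(e→(e→e)))), argument [old Kai] : (t→(e→e)); result (((e→e)→(e→((t→e)→(t→t))))→(e→(e→e))).
[[[old Kai] knows] runs]: functor [[old Kai] knows] : (((e→e)→(e→((t→e)→(t→t))))→(e→(e→e))), argument runs : ((e→e)→(e→((t→e)→(t→t)))); result (e→(e→e)).
[[[[old Kai] knows] runs] professor]: functor [[[old Kai] knows] runs] : (e→(e→e)), argument professor : e; result (e→e).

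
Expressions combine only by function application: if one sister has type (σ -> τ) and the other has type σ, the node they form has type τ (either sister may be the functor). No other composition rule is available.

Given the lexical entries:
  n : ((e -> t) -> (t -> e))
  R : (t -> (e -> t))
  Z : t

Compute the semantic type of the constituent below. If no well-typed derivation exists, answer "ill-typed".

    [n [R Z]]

(t -> e)

[R Z]: functor R : (t -> (e -> t)), argument Z : t; result (e -> t).
[n [R Z]]: functor n : ((e -> t) -> (t -> e)), argument [R Z] : (e -> t); result (t -> e).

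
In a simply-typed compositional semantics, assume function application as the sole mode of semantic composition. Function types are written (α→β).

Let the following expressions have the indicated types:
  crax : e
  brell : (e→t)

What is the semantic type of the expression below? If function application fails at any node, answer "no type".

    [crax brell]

t

[crax brell]: (e→t) applied to e yields t.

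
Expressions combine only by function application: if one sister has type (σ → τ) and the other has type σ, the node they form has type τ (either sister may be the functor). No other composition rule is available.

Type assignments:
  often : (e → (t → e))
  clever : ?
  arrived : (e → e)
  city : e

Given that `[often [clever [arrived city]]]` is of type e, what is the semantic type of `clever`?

[often [clever [arrived city]]] must have type e. The sister often has type (e → (t → e)); that is not a function onto e, so [clever [arrived city]] must be the functor, of type ((e → (t → e)) → e).
[clever [arrived city]] must have type ((e → (t → e)) → e). The sister [arrived city] has type e; that is not a function onto ((e → (t → e)) → e), so clever must be the functor, of type (e → ((e → (t → e)) → e)).

(e → ((e → (t → e)) → e))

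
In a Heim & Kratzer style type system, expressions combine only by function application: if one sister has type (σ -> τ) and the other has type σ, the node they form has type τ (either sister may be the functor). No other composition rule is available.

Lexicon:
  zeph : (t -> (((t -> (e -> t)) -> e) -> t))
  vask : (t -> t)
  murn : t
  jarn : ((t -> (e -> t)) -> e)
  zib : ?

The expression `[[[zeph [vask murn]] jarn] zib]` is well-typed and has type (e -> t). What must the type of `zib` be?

(t -> (e -> t))

[[[zeph [vask murn]] jarn] zib] must have type (e -> t). The sister [[zeph [vask murn]] jarn] has type t; that is not a function onto (e -> t), so zib must be the functor, of type (t -> (e -> t)).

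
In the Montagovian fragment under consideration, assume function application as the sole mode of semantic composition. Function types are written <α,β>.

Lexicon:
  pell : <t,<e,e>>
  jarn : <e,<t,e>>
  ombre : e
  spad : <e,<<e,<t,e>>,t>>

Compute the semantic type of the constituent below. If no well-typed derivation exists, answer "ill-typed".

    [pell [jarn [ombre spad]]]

[ombre spad] — spad of type <e,<<e,<t,e>>,t>> combines with ombre of type e: type <<e,<t,e>>,t>.
[jarn [ombre spad]] — [ombre spad] of type <<e,<t,e>>,t> combines with jarn of type <e,<t,e>>: type t.
[pell [jarn [ombre spad]]] — pell of type <t,<e,e>> combines with [jarn [ombre spad]] of type t: type <e,e>.

<e,e>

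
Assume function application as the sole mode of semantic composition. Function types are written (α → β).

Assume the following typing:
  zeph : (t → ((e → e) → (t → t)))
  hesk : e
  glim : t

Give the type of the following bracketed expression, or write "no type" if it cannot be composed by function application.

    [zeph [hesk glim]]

no type

At [hesk glim]: neither e nor t can take the other as argument; the node is ill-typed.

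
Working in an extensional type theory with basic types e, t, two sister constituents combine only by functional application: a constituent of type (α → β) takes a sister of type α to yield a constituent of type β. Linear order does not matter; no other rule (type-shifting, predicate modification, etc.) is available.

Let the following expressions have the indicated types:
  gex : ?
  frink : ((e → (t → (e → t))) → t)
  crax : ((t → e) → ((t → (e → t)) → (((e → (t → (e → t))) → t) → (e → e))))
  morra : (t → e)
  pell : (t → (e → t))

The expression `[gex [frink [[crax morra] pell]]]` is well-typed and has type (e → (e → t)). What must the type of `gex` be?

((e → e) → (e → (e → t)))

For [gex [frink [[crax morra] pell]]] to have type (e → (e → t)) with [frink [[crax morra] pell]] of type (e → e), gex must be the function: gex : ((e → e) → (e → (e → t))).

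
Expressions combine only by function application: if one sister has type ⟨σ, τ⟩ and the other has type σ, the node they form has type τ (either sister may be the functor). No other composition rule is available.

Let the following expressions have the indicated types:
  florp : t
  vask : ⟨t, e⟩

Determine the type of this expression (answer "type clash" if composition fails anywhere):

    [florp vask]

[florp vask]: functor vask : ⟨t, e⟩, argument florp : t; result e.

e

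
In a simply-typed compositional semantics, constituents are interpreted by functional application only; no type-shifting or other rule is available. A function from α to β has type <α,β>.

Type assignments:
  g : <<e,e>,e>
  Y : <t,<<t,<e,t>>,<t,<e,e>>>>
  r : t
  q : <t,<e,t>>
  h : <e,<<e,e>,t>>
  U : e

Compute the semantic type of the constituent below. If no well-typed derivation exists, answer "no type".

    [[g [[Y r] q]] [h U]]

[Y r]: functor Y : <t,<<t,<e,t>>,<t,<e,e>>>>, argument r : t; result <<t,<e,t>>,<t,<e,e>>>.
[[Y r] q]: functor [Y r] : <<t,<e,t>>,<t,<e,e>>>, argument q : <t,<e,t>>; result <t,<e,e>>.
[g [[Y r] q]]: <<e,e>,e> and <t,<e,e>> cannot combine by function application — type clash.

no type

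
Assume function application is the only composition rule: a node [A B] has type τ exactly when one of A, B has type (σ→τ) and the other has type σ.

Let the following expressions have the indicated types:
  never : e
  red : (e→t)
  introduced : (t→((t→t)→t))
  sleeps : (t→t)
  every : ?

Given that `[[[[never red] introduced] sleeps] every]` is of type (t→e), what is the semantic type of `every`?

(t→(t→e))

At [[[[never red] introduced] sleeps] every] (required: (t→e)): [[[never red] introduced] sleeps] is t, which is not a function with range (t→e); hence every is the functor — type (t→(t→e)).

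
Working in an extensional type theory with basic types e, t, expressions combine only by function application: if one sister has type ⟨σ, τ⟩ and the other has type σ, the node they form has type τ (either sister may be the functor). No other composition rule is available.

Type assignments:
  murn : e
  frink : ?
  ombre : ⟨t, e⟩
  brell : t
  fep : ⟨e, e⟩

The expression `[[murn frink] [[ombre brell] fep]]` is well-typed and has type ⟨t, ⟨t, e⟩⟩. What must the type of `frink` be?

At [[murn frink] [[ombre brell] fep]] (required: ⟨t, ⟨t, e⟩⟩): [[ombre brell] fep] is e, which is not a function with range ⟨t, ⟨t, e⟩⟩; hence [murn frink] is the functor — type ⟨e, ⟨t, ⟨t, e⟩⟩⟩.
At [murn frink] (required: ⟨e, ⟨t, ⟨t, e⟩⟩⟩): murn is e, which is not a function with range ⟨e, ⟨t, ⟨t, e⟩⟩⟩; hence frink is the functor — type ⟨e, ⟨e, ⟨t, ⟨t, e⟩⟩⟩⟩.

⟨e, ⟨e, ⟨t, ⟨t, e⟩⟩⟩⟩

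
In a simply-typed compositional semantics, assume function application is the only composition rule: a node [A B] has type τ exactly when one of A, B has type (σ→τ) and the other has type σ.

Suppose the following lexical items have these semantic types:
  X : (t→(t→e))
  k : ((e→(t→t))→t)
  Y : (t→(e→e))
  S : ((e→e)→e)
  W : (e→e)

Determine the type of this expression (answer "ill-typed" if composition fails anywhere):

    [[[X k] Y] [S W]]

ill-typed

[X k]: (t→(t→e)) with ((e→(t→t))→t) — neither is a function whose domain matches the other; composition fails here.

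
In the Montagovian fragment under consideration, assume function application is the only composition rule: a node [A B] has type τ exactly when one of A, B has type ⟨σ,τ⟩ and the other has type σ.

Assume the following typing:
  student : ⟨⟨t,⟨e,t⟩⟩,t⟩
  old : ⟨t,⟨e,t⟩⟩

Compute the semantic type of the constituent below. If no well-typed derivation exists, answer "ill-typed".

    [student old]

t

[student old]: functor student : ⟨⟨t,⟨e,t⟩⟩,t⟩, argument old : ⟨t,⟨e,t⟩⟩; result t.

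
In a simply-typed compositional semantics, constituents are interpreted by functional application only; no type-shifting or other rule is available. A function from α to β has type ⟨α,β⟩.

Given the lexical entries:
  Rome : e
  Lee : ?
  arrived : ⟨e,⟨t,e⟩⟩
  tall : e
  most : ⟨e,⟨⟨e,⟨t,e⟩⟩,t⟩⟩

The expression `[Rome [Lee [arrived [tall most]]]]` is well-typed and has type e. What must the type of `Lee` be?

⟨t,⟨e,e⟩⟩

For [Rome [Lee [arrived [tall most]]]] to have type e with Rome of type e, [Lee [arrived [tall most]]] must be the function: [Lee [arrived [tall most]]] : ⟨e,e⟩.
For [Lee [arrived [tall most]]] to have type ⟨e,e⟩ with [arrived [tall most]] of type t, Lee must be the function: Lee : ⟨t,⟨e,e⟩⟩.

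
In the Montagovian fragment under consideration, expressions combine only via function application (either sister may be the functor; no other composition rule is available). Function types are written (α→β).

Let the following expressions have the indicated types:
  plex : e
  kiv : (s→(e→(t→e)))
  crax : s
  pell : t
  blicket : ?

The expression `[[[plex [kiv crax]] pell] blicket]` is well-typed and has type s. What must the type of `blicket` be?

(e→s)

[[[plex [kiv crax]] pell] blicket] must have type s. The sister [[plex [kiv crax]] pell] has type e; that is not a function onto s, so blicket must be the functor, of type (e→s).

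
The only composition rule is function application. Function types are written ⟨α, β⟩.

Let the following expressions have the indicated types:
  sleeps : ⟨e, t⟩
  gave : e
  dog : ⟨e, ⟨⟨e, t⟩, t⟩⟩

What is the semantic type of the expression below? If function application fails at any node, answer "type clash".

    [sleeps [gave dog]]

t

[gave dog]: functor dog : ⟨e, ⟨⟨e, t⟩, t⟩⟩, argument gave : e; result ⟨⟨e, t⟩, t⟩.
[sleeps [gave dog]]: functor [gave dog] : ⟨⟨e, t⟩, t⟩, argument sleeps : ⟨e, t⟩; result t.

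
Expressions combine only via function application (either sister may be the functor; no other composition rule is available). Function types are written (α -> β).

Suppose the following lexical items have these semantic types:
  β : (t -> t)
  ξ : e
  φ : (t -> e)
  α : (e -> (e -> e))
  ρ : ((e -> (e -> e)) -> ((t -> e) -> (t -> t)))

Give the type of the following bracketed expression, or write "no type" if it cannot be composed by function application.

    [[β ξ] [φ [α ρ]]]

no type

[β ξ]: (t -> t) and e cannot combine by function application — type clash.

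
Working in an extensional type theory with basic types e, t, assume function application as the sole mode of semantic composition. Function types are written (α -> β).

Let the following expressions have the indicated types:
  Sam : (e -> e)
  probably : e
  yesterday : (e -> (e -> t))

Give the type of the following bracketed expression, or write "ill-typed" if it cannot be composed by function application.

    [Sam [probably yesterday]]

ill-typed

[probably yesterday]: yesterday is (e -> (e -> t)), probably is e; result (e -> t).
[Sam [probably yesterday]]: (e -> e) with (e -> t) — neither is a function whose domain matches the other; composition fails here.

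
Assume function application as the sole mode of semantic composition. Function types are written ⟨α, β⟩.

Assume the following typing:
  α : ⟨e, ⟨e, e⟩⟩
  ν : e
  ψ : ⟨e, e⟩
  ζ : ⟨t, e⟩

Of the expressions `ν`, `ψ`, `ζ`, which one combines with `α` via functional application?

ν

ν — combines: α : ⟨e, ⟨e, e⟩⟩ takes ν : e as argument, giving ⟨e, e⟩.
ψ : ⟨e, e⟩ — α needs e; ψ needs e; neither fits.
ζ : ⟨t, e⟩ — α needs e; ζ needs t; neither fits.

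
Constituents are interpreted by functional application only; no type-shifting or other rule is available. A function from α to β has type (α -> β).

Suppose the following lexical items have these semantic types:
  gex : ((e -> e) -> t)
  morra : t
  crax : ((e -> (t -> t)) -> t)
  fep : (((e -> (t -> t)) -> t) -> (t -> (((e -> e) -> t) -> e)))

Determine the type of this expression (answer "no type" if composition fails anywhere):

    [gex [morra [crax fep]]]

[crax fep]: fep is (((e -> (t -> t)) -> t) -> (t -> (((e -> e) -> t) -> e))), crax is ((e -> (t -> t)) -> t); result (t -> (((e -> e) -> t) -> e)).
[morra [crax fep]]: [crax fep] is (t -> (((e -> e) -> t) -> e)), morra is t; result (((e -> e) -> t) -> e).
[gex [morra [crax fep]]]: [morra [crax fep]] is (((e -> e) -> t) -> e), gex is ((e -> e) -> t); result e.

e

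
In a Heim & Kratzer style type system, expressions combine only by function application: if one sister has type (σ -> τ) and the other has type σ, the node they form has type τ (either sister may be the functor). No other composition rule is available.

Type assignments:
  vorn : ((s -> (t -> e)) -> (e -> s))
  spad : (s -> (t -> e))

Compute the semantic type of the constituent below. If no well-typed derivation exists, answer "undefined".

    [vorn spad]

[vorn spad]: ((s -> (t -> e)) -> (e -> s)) applied to (s -> (t -> e)) yields (e -> s).

(e -> s)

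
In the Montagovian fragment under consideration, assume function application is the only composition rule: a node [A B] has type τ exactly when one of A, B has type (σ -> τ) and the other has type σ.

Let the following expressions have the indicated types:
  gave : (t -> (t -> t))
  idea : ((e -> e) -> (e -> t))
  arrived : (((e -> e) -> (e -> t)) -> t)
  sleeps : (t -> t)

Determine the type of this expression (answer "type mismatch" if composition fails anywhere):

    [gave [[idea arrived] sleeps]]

[idea arrived] — arrived of type (((e -> e) -> (e -> t)) -> t) combines with idea of type ((e -> e) -> (e -> t)): type t.
[[idea arrived] sleeps] — sleeps of type (t -> t) combines with [idea arrived] of type t: type t.
[gave [[idea arrived] sleeps]] — gave of type (t -> (t -> t)) combines with [[idea arrived] sleeps] of type t: type (t -> t).

(t -> t)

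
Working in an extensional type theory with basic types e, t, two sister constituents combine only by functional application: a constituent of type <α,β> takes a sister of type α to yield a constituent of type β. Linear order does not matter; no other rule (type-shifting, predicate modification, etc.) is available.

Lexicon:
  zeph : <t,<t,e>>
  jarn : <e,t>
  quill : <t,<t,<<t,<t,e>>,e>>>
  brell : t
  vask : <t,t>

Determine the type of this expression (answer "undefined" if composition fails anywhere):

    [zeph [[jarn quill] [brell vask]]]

[jarn quill]: <e,t> and <t,<t,<<t,<t,e>>,e>>> cannot combine by function application — type clash.

undefined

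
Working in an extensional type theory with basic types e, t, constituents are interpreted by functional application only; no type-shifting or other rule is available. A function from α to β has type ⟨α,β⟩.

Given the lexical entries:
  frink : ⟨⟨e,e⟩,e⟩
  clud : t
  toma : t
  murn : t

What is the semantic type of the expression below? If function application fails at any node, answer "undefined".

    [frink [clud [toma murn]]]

undefined

At [toma murn]: neither t nor t can take the other as argument; the node is ill-typed.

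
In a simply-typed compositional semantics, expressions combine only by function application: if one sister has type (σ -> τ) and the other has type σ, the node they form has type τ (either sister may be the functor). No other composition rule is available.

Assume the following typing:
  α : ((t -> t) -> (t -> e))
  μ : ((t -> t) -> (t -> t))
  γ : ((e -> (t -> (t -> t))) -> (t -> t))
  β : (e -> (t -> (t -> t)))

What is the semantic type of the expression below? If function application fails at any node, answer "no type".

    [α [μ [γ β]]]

[γ β]: ((e -> (t -> (t -> t))) -> (t -> t)) applied to (e -> (t -> (t -> t))) yields (t -> t).
[μ [γ β]]: ((t -> t) -> (t -> t)) applied to (t -> t) yields (t -> t).
[α [μ [γ β]]]: ((t -> t) -> (t -> e)) applied to (t -> t) yields (t -> e).

(t -> e)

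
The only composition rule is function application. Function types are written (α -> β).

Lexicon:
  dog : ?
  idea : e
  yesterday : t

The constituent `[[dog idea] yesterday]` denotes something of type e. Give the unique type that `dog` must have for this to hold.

(e -> (t -> e))

For [[dog idea] yesterday] to have type e with yesterday of type t, [dog idea] must be the function: [dog idea] : (t -> e).
For [dog idea] to have type (t -> e) with idea of type e, dog must be the function: dog : (e -> (t -> e)).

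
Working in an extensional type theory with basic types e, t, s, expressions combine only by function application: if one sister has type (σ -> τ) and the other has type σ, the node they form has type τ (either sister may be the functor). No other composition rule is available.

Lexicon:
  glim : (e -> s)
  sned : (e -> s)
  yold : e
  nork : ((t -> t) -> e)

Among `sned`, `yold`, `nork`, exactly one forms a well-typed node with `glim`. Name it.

sned : (e -> s) — no; glim wants e, and sned wants e.
yold — combines: glim : (e -> s) takes yold : e as argument, giving s.
nork : ((t -> t) -> e) — no; glim wants e, and nork wants (t -> t).

yold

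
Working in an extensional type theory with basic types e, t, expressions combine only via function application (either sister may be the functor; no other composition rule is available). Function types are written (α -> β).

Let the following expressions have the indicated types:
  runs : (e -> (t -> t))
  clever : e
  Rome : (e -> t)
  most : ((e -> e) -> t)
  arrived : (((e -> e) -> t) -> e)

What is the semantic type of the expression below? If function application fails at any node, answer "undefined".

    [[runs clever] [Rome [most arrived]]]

t

[runs clever]: (e -> (t -> t)) applied to e yields (t -> t).
[most arrived]: (((e -> e) -> t) -> e) applied to ((e -> e) -> t) yields e.
[Rome [most arrived]]: (e -> t) applied to e yields t.
[[runs clever] [Rome [most arrived]]]: (t -> t) applied to t yields t.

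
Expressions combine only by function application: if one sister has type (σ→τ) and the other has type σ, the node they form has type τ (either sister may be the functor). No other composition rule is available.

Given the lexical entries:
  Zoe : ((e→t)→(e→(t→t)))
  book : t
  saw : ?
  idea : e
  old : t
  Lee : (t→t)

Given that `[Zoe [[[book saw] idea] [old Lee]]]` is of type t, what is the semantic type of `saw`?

(t→(e→(t→(((e→t)→(e→(t→t)))→t))))

[Zoe [[[book saw] idea] [old Lee]]] must have type t. The sister Zoe has type ((e→t)→(e→(t→t))); that is not a function onto t, so [[[book saw] idea] [old Lee]] must be the functor, of type (((e→t)→(e→(t→t)))→t).
[[[book saw] idea] [old Lee]] must have type (((e→t)→(e→(t→t)))→t). The sister [old Lee] has type t; that is not a function onto (((e→t)→(e→(t→t)))→t), so [[book saw] idea] must be the functor, of type (t→(((e→t)→(e→(t→t)))→t)).
[[book saw] idea] must have type (t→(((e→t)→(e→(t→t)))→t)). The sister idea has type e; that is not a function onto (t→(((e→t)→(e→(t→t)))→t)), so [book saw] must be the functor, of type (e→(t→(((e→t)→(e→(t→t)))→t))).
[book saw] must have type (e→(t→(((e→t)→(e→(t→t)))→t))). The sister book has type t; that is not a function onto (e→(t→(((e→t)→(e→(t→t)))→t))), so saw must be the functor, of type (t→(e→(t→(((e→t)→(e→(t→t)))→t)))).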